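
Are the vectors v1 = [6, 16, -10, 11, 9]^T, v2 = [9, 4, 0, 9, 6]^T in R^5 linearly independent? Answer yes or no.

yes

Form the matrix with these vectors as rows and row reduce.
R2 ← R2 − (3/2)·R1: [0, -20, 15, -15/2, -15/2]
2 nonzero rows, so the 2 vectors span a space of dimension 2.
Since 2 = 2, the vectors are linearly independent.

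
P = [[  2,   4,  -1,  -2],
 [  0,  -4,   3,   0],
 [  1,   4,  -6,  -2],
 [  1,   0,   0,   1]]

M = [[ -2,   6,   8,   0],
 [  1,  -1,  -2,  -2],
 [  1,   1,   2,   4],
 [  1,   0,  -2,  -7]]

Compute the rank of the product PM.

3

First compute PM:
[[ -3,   7,  10,   2],
 [ -1,   7,  14,  20],
 [ -6,  -4,  -8, -18],
 [ -1,   6,   6,  -7]]
Now row reduce the product.
R2 ← R2 − (1/3)·R1: [0, 14/3, 32/3, 58/3]
R3 ← R3 − (2)·R1: [0, -18, -28, -22]
R4 ← R4 − (1/3)·R1: [0, 11/3, 8/3, -23/3]
R3 ← R3 + (27/7)·R2: [0, 0, 92/7, 368/7]
R4 ← R4 − (11/14)·R2: [0, 0, -40/7, -160/7]
R4 ← R4 + (10/23)·R3: [0, 0, 0, 0]
3 nonzero rows, so rank(PM) = 3.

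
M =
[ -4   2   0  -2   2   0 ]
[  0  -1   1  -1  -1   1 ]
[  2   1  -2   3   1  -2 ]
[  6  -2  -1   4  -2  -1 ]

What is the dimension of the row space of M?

2

Row reduce to echelon form.
R3 ← R3 + (1/2)·R1: [0, 2, -2, 2, 2, -2]
R4 ← R4 + (3/2)·R1: [0, 1, -1, 1, 1, -1]
R3 ← R3 + (2)·R2: [0, 0, 0, 0, 0, 0]
R4 ← R4 + R2: [0, 0, 0, 0, 0, 0]
Echelon form has 2 nonzero rows, so rank(M) = 2.
The row space has dimension equal to the rank: 2.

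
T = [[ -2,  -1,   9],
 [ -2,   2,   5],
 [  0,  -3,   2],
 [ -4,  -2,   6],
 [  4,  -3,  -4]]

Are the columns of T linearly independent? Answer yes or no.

yes

Row reduce T to echelon form.
R2 ← R2 − R1: [0, 3, -4]
R4 ← R4 − (2)·R1: [0, 0, -12]
R5 ← R5 + (2)·R1: [0, -5, 14]
R3 ← R3 + R2: [0, 0, -2]
R5 ← R5 + (5/3)·R2: [0, 0, 22/3]
R4 ← R4 − (6)·R3: [0, 0, 0]
R5 ← R5 + (11/3)·R3: [0, 0, 0]
3 pivots among 3 columns.
Every column is a pivot column, so the columns are linearly independent.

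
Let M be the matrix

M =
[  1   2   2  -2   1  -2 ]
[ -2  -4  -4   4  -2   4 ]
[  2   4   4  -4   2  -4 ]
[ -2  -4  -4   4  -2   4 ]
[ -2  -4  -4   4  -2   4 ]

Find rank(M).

1

Row reduce to echelon form.
R2 ← R2 + (2)·R1: [0, 0, 0, 0, 0, 0]
R3 ← R3 − (2)·R1: [0, 0, 0, 0, 0, 0]
R4 ← R4 + (2)·R1: [0, 0, 0, 0, 0, 0]
R5 ← R5 + (2)·R1: [0, 0, 0, 0, 0, 0]
Echelon form has 1 nonzero row, so rank(M) = 1.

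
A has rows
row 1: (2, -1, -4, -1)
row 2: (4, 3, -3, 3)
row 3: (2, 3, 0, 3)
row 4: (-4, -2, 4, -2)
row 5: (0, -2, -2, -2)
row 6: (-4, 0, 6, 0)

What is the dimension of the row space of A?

Row reduce to echelon form.
R2 ← R2 − (2)·R1: [0, 5, 5, 5]
R3 ← R3 − R1: [0, 4, 4, 4]
R4 ← R4 + (2)·R1: [0, -4, -4, -4]
R6 ← R6 + (2)·R1: [0, -2, -2, -2]
R3 ← R3 − (4/5)·R2: [0, 0, 0, 0]
R4 ← R4 + (4/5)·R2: [0, 0, 0, 0]
R5 ← R5 + (2/5)·R2: [0, 0, 0, 0]
R6 ← R6 + (2/5)·R2: [0, 0, 0, 0]
Echelon form has 2 nonzero rows, so rank(A) = 2.
The row space has dimension equal to the rank: 2.

2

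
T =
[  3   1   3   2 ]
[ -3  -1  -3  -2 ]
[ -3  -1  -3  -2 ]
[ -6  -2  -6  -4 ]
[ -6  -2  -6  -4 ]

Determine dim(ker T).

3

Row reduce to echelon form.
R2 ← R2 + R1: [0, 0, 0, 0]
R3 ← R3 + R1: [0, 0, 0, 0]
R4 ← R4 + (2)·R1: [0, 0, 0, 0]
R5 ← R5 + (2)·R1: [0, 0, 0, 0]
1 nonzero row, so rank(T) = 1.
T has 4 columns; by rank–nullity, nullity = 4 − 1 = 3.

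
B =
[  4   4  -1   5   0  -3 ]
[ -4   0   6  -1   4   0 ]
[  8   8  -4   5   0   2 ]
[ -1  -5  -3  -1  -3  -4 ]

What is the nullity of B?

Row reduce to echelon form.
R2 ← R2 + R1: [0, 4, 5, 4, 4, -3]
R3 ← R3 − (2)·R1: [0, 0, -2, -5, 0, 8]
R4 ← R4 + (1/4)·R1: [0, -4, -13/4, 1/4, -3, -19/4]
R4 ← R4 + R2: [0, 0, 7/4, 17/4, 1, -31/4]
R4 ← R4 + (7/8)·R3: [0, 0, 0, -1/8, 1, -3/4]
4 nonzero rows, so rank(B) = 4.
B has 6 columns; by rank–nullity, nullity = 6 − 4 = 2.

2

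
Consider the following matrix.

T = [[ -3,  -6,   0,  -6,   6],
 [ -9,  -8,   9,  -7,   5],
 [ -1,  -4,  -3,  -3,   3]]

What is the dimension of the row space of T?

3

Row reduce to echelon form.
R2 ← R2 − (3)·R1: [0, 10, 9, 11, -13]
R3 ← R3 − (1/3)·R1: [0, -2, -3, -1, 1]
R3 ← R3 + (1/5)·R2: [0, 0, -6/5, 6/5, -8/5]
Echelon form has 3 nonzero rows, so rank(T) = 3.
The row space has dimension equal to the rank: 3.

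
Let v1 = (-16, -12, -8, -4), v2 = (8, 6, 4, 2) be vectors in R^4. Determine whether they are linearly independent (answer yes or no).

no

Form the matrix with these vectors as rows and row reduce.
R2 ← R2 + (1/2)·R1: [0, 0, 0, 0]
1 nonzero row, so the 2 vectors span a space of dimension 1.
Since 1 < 2, the vectors are linearly dependent.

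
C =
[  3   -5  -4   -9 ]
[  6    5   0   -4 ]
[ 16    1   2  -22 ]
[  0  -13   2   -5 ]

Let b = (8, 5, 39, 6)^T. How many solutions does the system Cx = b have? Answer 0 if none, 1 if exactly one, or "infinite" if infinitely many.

Row reduce the augmented matrix [C | b].
R2 ← R2 − (2)·R1: [0, 15, 8, 14, -11]
R3 ← R3 − (16/3)·R1: [0, 83/3, 70/3, 26, -11/3]
R3 ← R3 − (83/45)·R2: [0, 0, 386/45, 8/45, 748/45]
R4 ← R4 + (13/15)·R2: [0, 0, 134/15, 107/15, -53/15]
R4 ← R4 − (201/193)·R3: [0, 0, 0, 1341/193, -4023/193]
The echelon form has 4 nonzero rows, and every pivot lies in the first 4 columns, so rank(C) = rank([C|b]) = 4.
The system is consistent.
rank = 4 = number of unknowns, so the solution is unique.

1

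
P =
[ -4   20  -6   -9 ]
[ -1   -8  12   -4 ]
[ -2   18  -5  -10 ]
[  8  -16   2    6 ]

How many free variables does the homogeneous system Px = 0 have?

Row reduce to echelon form.
R2 ← R2 − (1/4)·R1: [0, -13, 27/2, -7/4]
R3 ← R3 − (1/2)·R1: [0, 8, -2, -11/2]
R4 ← R4 + (2)·R1: [0, 24, -10, -12]
R3 ← R3 + (8/13)·R2: [0, 0, 82/13, -171/26]
R4 ← R4 + (24/13)·R2: [0, 0, 194/13, -198/13]
R4 ← R4 − (97/41)·R3: [0, 0, 0, 27/82]
4 nonzero rows, so rank(P) = 4.
P has 4 columns; by rank–nullity, nullity = 4 − 4 = 0.

0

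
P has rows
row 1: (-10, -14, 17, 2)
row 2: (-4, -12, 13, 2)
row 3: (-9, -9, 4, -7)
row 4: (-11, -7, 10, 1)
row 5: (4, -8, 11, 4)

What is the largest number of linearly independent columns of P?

4

Row reduce to echelon form.
R2 ← R2 − (2/5)·R1: [0, -32/5, 31/5, 6/5]
R3 ← R3 − (9/10)·R1: [0, 18/5, -113/10, -44/5]
R4 ← R4 − (11/10)·R1: [0, 42/5, -87/10, -6/5]
R5 ← R5 + (2/5)·R1: [0, -68/5, 89/5, 24/5]
R3 ← R3 + (9/16)·R2: [0, 0, -125/16, -65/8]
R4 ← R4 + (21/16)·R2: [0, 0, -9/16, 3/8]
R5 ← R5 − (17/8)·R2: [0, 0, 37/8, 9/4]
R4 ← R4 − (9/125)·R3: [0, 0, 0, 24/25]
R5 ← R5 + (74/125)·R3: [0, 0, 0, -64/25]
R5 ← R5 + (8/3)·R4: [0, 0, 0, 0]
Echelon form has 4 nonzero rows, so rank(P) = 4.
The rank gives the maximum number of linearly independent columns: 4.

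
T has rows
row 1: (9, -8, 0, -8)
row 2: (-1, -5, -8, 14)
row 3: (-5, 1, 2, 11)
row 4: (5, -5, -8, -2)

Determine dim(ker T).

1

Row reduce to echelon form.
R2 ← R2 + (1/9)·R1: [0, -53/9, -8, 118/9]
R3 ← R3 + (5/9)·R1: [0, -31/9, 2, 59/9]
R4 ← R4 − (5/9)·R1: [0, -5/9, -8, 22/9]
R3 ← R3 − (31/53)·R2: [0, 0, 354/53, -59/53]
R4 ← R4 − (5/53)·R2: [0, 0, -384/53, 64/53]
R4 ← R4 + (64/59)·R3: [0, 0, 0, 0]
3 nonzero rows, so rank(T) = 3.
T has 4 columns; by rank–nullity, nullity = 4 − 3 = 1.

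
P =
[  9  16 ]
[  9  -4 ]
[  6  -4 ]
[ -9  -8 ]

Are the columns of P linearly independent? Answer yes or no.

yes

Row reduce P to echelon form.
R2 ← R2 − R1: [0, -20]
R3 ← R3 − (2/3)·R1: [0, -44/3]
R4 ← R4 + R1: [0, 8]
R3 ← R3 − (11/15)·R2: [0, 0]
R4 ← R4 + (2/5)·R2: [0, 0]
2 pivots among 2 columns.
Every column is a pivot column, so the columns are linearly independent.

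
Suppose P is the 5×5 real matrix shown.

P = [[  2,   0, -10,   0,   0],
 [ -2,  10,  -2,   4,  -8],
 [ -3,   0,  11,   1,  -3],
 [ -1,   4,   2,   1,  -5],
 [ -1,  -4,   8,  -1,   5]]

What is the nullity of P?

Row reduce to echelon form.
R2 ← R2 + R1: [0, 10, -12, 4, -8]
R3 ← R3 + (3/2)·R1: [0, 0, -4, 1, -3]
R4 ← R4 + (1/2)·R1: [0, 4, -3, 1, -5]
R5 ← R5 + (1/2)·R1: [0, -4, 3, -1, 5]
R4 ← R4 − (2/5)·R2: [0, 0, 9/5, -3/5, -9/5]
R5 ← R5 + (2/5)·R2: [0, 0, -9/5, 3/5, 9/5]
R4 ← R4 + (9/20)·R3: [0, 0, 0, -3/20, -63/20]
R5 ← R5 − (9/20)·R3: [0, 0, 0, 3/20, 63/20]
R5 ← R5 + R4: [0, 0, 0, 0, 0]
4 nonzero rows, so rank(P) = 4.
P has 5 columns; by rank–nullity, nullity = 5 − 4 = 1.

1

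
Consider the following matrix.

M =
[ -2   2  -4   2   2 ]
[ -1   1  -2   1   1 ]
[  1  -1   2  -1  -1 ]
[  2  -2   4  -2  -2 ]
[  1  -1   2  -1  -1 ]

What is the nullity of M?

Row reduce to echelon form.
R2 ← R2 − (1/2)·R1: [0, 0, 0, 0, 0]
R3 ← R3 + (1/2)·R1: [0, 0, 0, 0, 0]
R4 ← R4 + R1: [0, 0, 0, 0, 0]
R5 ← R5 + (1/2)·R1: [0, 0, 0, 0, 0]
1 nonzero row, so rank(M) = 1.
M has 5 columns; by rank–nullity, nullity = 5 − 1 = 4.

4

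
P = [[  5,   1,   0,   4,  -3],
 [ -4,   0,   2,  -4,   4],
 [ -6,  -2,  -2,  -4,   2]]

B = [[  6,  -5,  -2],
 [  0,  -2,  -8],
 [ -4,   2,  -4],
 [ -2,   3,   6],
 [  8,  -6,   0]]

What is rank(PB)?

First compute PB:
[[ -2,   3,   6],
 [  8, -12, -24],
 [ -4,   6,  12]]
Now row reduce the product.
R2 ← R2 + (4)·R1: [0, 0, 0]
R3 ← R3 − (2)·R1: [0, 0, 0]
1 nonzero row, so rank(PB) = 1.

1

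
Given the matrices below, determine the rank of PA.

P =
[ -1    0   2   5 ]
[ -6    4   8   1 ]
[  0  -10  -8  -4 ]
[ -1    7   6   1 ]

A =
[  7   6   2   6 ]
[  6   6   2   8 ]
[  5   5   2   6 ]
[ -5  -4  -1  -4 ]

3

First compute PA:
[[-22, -16,  -3, -14],
 [ 17,  24,  11,  40],
 [-80, -84, -32, -112],
 [ 60,  62,  23,  82]]
Now row reduce the product.
R2 ← R2 + (17/22)·R1: [0, 128/11, 191/22, 321/11]
R3 ← R3 − (40/11)·R1: [0, -284/11, -232/11, -672/11]
R4 ← R4 + (30/11)·R1: [0, 202/11, 163/11, 482/11]
R3 ← R3 + (71/32)·R2: [0, 0, -117/64, 117/32]
R4 ← R4 − (101/64)·R2: [0, 0, 143/128, -143/64]
R4 ← R4 + (11/18)·R3: [0, 0, 0, 0]
3 nonzero rows, so rank(PA) = 3.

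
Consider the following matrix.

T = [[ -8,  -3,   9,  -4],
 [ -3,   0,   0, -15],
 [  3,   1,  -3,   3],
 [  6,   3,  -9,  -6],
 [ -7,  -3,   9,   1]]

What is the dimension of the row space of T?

Row reduce to echelon form.
R2 ← R2 − (3/8)·R1: [0, 9/8, -27/8, -27/2]
R3 ← R3 + (3/8)·R1: [0, -1/8, 3/8, 3/2]
R4 ← R4 + (3/4)·R1: [0, 3/4, -9/4, -9]
R5 ← R5 − (7/8)·R1: [0, -3/8, 9/8, 9/2]
R3 ← R3 + (1/9)·R2: [0, 0, 0, 0]
R4 ← R4 − (2/3)·R2: [0, 0, 0, 0]
R5 ← R5 + (1/3)·R2: [0, 0, 0, 0]
Echelon form has 2 nonzero rows, so rank(T) = 2.
The row space has dimension equal to the rank: 2.

2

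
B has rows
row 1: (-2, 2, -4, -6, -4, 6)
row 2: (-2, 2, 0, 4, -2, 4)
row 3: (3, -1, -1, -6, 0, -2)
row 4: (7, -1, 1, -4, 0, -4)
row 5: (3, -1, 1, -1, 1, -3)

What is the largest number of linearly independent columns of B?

Row reduce to echelon form.
R2 ← R2 − R1: [0, 0, 4, 10, 2, -2]
R3 ← R3 + (3/2)·R1: [0, 2, -7, -15, -6, 7]
R4 ← R4 + (7/2)·R1: [0, 6, -13, -25, -14, 17]
R5 ← R5 + (3/2)·R1: [0, 2, -5, -10, -5, 6]
Swap R2 ↔ R3
R4 ← R4 − (3)·R2: [0, 0, 8, 20, 4, -4]
R5 ← R5 − R2: [0, 0, 2, 5, 1, -1]
R4 ← R4 − (2)·R3: [0, 0, 0, 0, 0, 0]
R5 ← R5 − (1/2)·R3: [0, 0, 0, 0, 0, 0]
Echelon form has 3 nonzero rows, so rank(B) = 3.
The rank gives the maximum number of linearly independent columns: 3.

3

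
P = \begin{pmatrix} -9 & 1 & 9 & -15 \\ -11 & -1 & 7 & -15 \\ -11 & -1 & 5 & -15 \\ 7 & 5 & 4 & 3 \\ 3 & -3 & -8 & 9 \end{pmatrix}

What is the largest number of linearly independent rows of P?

Row reduce to echelon form.
R2 ← R2 − (11/9)·R1: [0, -20/9, -4, 10/3]
R3 ← R3 − (11/9)·R1: [0, -20/9, -6, 10/3]
R4 ← R4 + (7/9)·R1: [0, 52/9, 11, -26/3]
R5 ← R5 + (1/3)·R1: [0, -8/3, -5, 4]
R3 ← R3 − R2: [0, 0, -2, 0]
R4 ← R4 + (13/5)·R2: [0, 0, 3/5, 0]
R5 ← R5 − (6/5)·R2: [0, 0, -1/5, 0]
R4 ← R4 + (3/10)·R3: [0, 0, 0, 0]
R5 ← R5 − (1/10)·R3: [0, 0, 0, 0]
Echelon form has 3 nonzero rows, so rank(P) = 3.
The rank gives the maximum number of linearly independent rows: 3.

3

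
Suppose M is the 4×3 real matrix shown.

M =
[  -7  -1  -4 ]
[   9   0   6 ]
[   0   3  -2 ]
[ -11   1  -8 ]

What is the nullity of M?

1

Row reduce to echelon form.
R2 ← R2 + (9/7)·R1: [0, -9/7, 6/7]
R4 ← R4 − (11/7)·R1: [0, 18/7, -12/7]
R3 ← R3 + (7/3)·R2: [0, 0, 0]
R4 ← R4 + (2)·R2: [0, 0, 0]
2 nonzero rows, so rank(M) = 2.
M has 3 columns; by rank–nullity, nullity = 3 − 2 = 1.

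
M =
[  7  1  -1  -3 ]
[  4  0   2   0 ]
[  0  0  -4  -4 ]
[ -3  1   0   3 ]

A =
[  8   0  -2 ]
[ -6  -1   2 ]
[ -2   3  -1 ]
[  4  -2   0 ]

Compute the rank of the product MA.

First compute MA:
[[ 40,   2, -11],
 [ 28,   6, -10],
 [ -8,  -4,   4],
 [-18,  -7,   8]]
Now row reduce the product.
R2 ← R2 − (7/10)·R1: [0, 23/5, -23/10]
R3 ← R3 + (1/5)·R1: [0, -18/5, 9/5]
R4 ← R4 + (9/20)·R1: [0, -61/10, 61/20]
R3 ← R3 + (18/23)·R2: [0, 0, 0]
R4 ← R4 + (61/46)·R2: [0, 0, 0]
2 nonzero rows, so rank(MA) = 2.

2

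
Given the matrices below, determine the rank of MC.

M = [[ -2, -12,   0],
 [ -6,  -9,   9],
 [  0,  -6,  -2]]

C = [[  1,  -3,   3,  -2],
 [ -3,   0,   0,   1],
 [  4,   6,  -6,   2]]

2

First compute MC:
[[ 34,   6,  -6,  -8],
 [ 57,  72, -72,  21],
 [ 10, -12,  12, -10]]
Now row reduce the product.
R2 ← R2 − (57/34)·R1: [0, 1053/17, -1053/17, 585/17]
R3 ← R3 − (5/17)·R1: [0, -234/17, 234/17, -130/17]
R3 ← R3 + (2/9)·R2: [0, 0, 0, 0]
2 nonzero rows, so rank(MC) = 2.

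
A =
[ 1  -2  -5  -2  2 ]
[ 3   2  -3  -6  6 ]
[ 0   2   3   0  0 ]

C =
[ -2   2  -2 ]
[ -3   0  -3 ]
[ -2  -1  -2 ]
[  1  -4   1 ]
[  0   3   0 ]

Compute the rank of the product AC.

2

First compute AC:
[[ 12,  21,  12],
 [-12,  51, -12],
 [-12,  -3, -12]]
Now row reduce the product.
R2 ← R2 + R1: [0, 72, 0]
R3 ← R3 + R1: [0, 18, 0]
R3 ← R3 − (1/4)·R2: [0, 0, 0]
2 nonzero rows, so rank(AC) = 2.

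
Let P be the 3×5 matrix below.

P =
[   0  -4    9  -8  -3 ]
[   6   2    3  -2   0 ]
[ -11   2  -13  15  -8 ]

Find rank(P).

3

Row reduce to echelon form.
Swap R1 ↔ R2
R3 ← R3 + (11/6)·R1: [0, 17/3, -15/2, 34/3, -8]
R3 ← R3 + (17/12)·R2: [0, 0, 21/4, 0, -49/4]
Echelon form has 3 nonzero rows, so rank(P) = 3.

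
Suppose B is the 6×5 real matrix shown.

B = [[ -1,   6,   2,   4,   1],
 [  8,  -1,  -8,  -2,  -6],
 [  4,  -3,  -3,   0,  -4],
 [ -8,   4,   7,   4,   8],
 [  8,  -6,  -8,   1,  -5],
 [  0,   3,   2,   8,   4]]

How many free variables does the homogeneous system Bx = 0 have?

Row reduce to echelon form.
R2 ← R2 + (8)·R1: [0, 47, 8, 30, 2]
R3 ← R3 + (4)·R1: [0, 21, 5, 16, 0]
R4 ← R4 − (8)·R1: [0, -44, -9, -28, 0]
R5 ← R5 + (8)·R1: [0, 42, 8, 33, 3]
R3 ← R3 − (21/47)·R2: [0, 0, 67/47, 122/47, -42/47]
R4 ← R4 + (44/47)·R2: [0, 0, -71/47, 4/47, 88/47]
R5 ← R5 − (42/47)·R2: [0, 0, 40/47, 291/47, 57/47]
R6 ← R6 − (3/47)·R2: [0, 0, 70/47, 286/47, 182/47]
R4 ← R4 + (71/67)·R3: [0, 0, 0, 190/67, 62/67]
R5 ← R5 − (40/67)·R3: [0, 0, 0, 311/67, 117/67]
R6 ← R6 − (70/67)·R3: [0, 0, 0, 226/67, 322/67]
R5 ← R5 − (311/190)·R4: [0, 0, 0, 0, 22/95]
R6 ← R6 − (113/95)·R4: [0, 0, 0, 0, 352/95]
R6 ← R6 − (16)·R5: [0, 0, 0, 0, 0]
5 nonzero rows, so rank(B) = 5.
B has 5 columns; by rank–nullity, nullity = 5 − 5 = 0.

0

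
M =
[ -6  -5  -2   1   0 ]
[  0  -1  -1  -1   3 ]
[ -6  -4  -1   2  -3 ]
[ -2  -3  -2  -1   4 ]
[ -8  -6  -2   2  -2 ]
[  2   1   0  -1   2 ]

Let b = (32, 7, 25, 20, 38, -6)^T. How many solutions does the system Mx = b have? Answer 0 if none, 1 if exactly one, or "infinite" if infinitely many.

Row reduce the augmented matrix [M | b].
R3 ← R3 − R1: [0, 1, 1, 1, -3, -7]
R4 ← R4 − (1/3)·R1: [0, -4/3, -4/3, -4/3, 4, 28/3]
R5 ← R5 − (4/3)·R1: [0, 2/3, 2/3, 2/3, -2, -14/3]
R6 ← R6 + (1/3)·R1: [0, -2/3, -2/3, -2/3, 2, 14/3]
R3 ← R3 + R2: [0, 0, 0, 0, 0, 0]
R4 ← R4 − (4/3)·R2: [0, 0, 0, 0, 0, 0]
R5 ← R5 + (2/3)·R2: [0, 0, 0, 0, 0, 0]
R6 ← R6 − (2/3)·R2: [0, 0, 0, 0, 0, 0]
The echelon form has 2 nonzero rows, and every pivot lies in the first 5 columns, so rank(M) = rank([M|b]) = 2.
The system is consistent.
rank = 2 < 5 unknowns, so there are infinitely many solutions.

infinite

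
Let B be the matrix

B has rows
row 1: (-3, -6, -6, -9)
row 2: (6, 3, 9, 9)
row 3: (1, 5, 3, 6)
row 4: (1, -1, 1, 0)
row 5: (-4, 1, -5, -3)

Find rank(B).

2

Row reduce to echelon form.
R2 ← R2 + (2)·R1: [0, -9, -3, -9]
R3 ← R3 + (1/3)·R1: [0, 3, 1, 3]
R4 ← R4 + (1/3)·R1: [0, -3, -1, -3]
R5 ← R5 − (4/3)·R1: [0, 9, 3, 9]
R3 ← R3 + (1/3)·R2: [0, 0, 0, 0]
R4 ← R4 − (1/3)·R2: [0, 0, 0, 0]
R5 ← R5 + R2: [0, 0, 0, 0]
Echelon form has 2 nonzero rows, so rank(B) = 2.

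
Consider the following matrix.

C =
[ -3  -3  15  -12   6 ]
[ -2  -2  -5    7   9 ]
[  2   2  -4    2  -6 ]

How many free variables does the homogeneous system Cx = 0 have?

3

Row reduce to echelon form.
R2 ← R2 − (2/3)·R1: [0, 0, -15, 15, 5]
R3 ← R3 + (2/3)·R1: [0, 0, 6, -6, -2]
R3 ← R3 + (2/5)·R2: [0, 0, 0, 0, 0]
2 nonzero rows, so rank(C) = 2.
C has 5 columns; by rank–nullity, nullity = 5 − 2 = 3.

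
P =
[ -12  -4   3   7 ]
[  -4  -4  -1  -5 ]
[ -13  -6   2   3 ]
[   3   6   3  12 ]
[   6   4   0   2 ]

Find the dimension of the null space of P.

2

Row reduce to echelon form.
R2 ← R2 − (1/3)·R1: [0, -8/3, -2, -22/3]
R3 ← R3 − (13/12)·R1: [0, -5/3, -5/4, -55/12]
R4 ← R4 + (1/4)·R1: [0, 5, 15/4, 55/4]
R5 ← R5 + (1/2)·R1: [0, 2, 3/2, 11/2]
R3 ← R3 − (5/8)·R2: [0, 0, 0, 0]
R4 ← R4 + (15/8)·R2: [0, 0, 0, 0]
R5 ← R5 + (3/4)·R2: [0, 0, 0, 0]
2 nonzero rows, so rank(P) = 2.
P has 4 columns; by rank–nullity, nullity = 4 − 2 = 2.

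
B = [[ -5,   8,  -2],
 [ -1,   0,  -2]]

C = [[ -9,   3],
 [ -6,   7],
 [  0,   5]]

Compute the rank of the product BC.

First compute BC:
[[ -3,  31],
 [  9, -13]]
Now row reduce the product.
R2 ← R2 + (3)·R1: [0, 80]
2 nonzero rows, so rank(BC) = 2.

2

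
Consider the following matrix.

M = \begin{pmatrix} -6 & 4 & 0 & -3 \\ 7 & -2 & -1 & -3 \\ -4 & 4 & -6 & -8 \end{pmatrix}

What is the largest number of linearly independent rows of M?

Row reduce to echelon form.
R2 ← R2 + (7/6)·R1: [0, 8/3, -1, -13/2]
R3 ← R3 − (2/3)·R1: [0, 4/3, -6, -6]
R3 ← R3 − (1/2)·R2: [0, 0, -11/2, -11/4]
Echelon form has 3 nonzero rows, so rank(M) = 3.
The rank gives the maximum number of linearly independent rows: 3.

3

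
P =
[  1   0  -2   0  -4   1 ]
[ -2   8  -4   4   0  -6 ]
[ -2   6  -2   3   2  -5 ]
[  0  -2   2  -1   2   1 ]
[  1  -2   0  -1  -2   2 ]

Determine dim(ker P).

Row reduce to echelon form.
R2 ← R2 + (2)·R1: [0, 8, -8, 4, -8, -4]
R3 ← R3 + (2)·R1: [0, 6, -6, 3, -6, -3]
R5 ← R5 − R1: [0, -2, 2, -1, 2, 1]
R3 ← R3 − (3/4)·R2: [0, 0, 0, 0, 0, 0]
R4 ← R4 + (1/4)·R2: [0, 0, 0, 0, 0, 0]
R5 ← R5 + (1/4)·R2: [0, 0, 0, 0, 0, 0]
2 nonzero rows, so rank(P) = 2.
P has 6 columns; by rank–nullity, nullity = 6 − 2 = 4.

4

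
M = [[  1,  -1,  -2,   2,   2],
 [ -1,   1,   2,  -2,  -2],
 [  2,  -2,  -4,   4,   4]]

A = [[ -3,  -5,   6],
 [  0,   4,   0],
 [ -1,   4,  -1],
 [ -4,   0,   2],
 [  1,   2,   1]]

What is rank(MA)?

1

First compute MA:
[[ -7, -13,  14],
 [  7,  13, -14],
 [-14, -26,  28]]
Now row reduce the product.
R2 ← R2 + R1: [0, 0, 0]
R3 ← R3 − (2)·R1: [0, 0, 0]
1 nonzero row, so rank(MA) = 1.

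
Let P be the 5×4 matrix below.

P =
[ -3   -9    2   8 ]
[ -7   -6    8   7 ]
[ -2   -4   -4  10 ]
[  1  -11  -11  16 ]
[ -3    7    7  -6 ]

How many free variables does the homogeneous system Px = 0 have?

Row reduce to echelon form.
R2 ← R2 − (7/3)·R1: [0, 15, 10/3, -35/3]
R3 ← R3 − (2/3)·R1: [0, 2, -16/3, 14/3]
R4 ← R4 + (1/3)·R1: [0, -14, -31/3, 56/3]
R5 ← R5 − R1: [0, 16, 5, -14]
R3 ← R3 − (2/15)·R2: [0, 0, -52/9, 56/9]
R4 ← R4 + (14/15)·R2: [0, 0, -65/9, 70/9]
R5 ← R5 − (16/15)·R2: [0, 0, 13/9, -14/9]
R4 ← R4 − (5/4)·R3: [0, 0, 0, 0]
R5 ← R5 + (1/4)·R3: [0, 0, 0, 0]
3 nonzero rows, so rank(P) = 3.
P has 4 columns; by rank–nullity, nullity = 4 − 3 = 1.

1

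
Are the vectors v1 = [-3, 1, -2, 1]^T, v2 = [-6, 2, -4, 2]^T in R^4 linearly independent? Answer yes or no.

Form the matrix with these vectors as rows and row reduce.
R2 ← R2 − (2)·R1: [0, 0, 0, 0]
1 nonzero row, so the 2 vectors span a space of dimension 1.
Since 1 < 2, the vectors are linearly dependent.

no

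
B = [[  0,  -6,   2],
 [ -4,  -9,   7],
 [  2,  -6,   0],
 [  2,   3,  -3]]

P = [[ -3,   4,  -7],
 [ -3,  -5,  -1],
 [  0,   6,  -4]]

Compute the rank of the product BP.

First compute BP:
[[ 18,  42,  -2],
 [ 39,  71,   9],
 [ 12,  38,  -8],
 [-15, -25,  -5]]
Now row reduce the product.
R2 ← R2 − (13/6)·R1: [0, -20, 40/3]
R3 ← R3 − (2/3)·R1: [0, 10, -20/3]
R4 ← R4 + (5/6)·R1: [0, 10, -20/3]
R3 ← R3 + (1/2)·R2: [0, 0, 0]
R4 ← R4 + (1/2)·R2: [0, 0, 0]
2 nonzero rows, so rank(BP) = 2.

2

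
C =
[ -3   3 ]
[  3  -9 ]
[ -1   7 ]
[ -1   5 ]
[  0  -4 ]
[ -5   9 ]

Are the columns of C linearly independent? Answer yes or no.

Row reduce C to echelon form.
R2 ← R2 + R1: [0, -6]
R3 ← R3 − (1/3)·R1: [0, 6]
R4 ← R4 − (1/3)·R1: [0, 4]
R6 ← R6 − (5/3)·R1: [0, 4]
R3 ← R3 + R2: [0, 0]
R4 ← R4 + (2/3)·R2: [0, 0]
R5 ← R5 − (2/3)·R2: [0, 0]
R6 ← R6 + (2/3)·R2: [0, 0]
2 pivots among 2 columns.
Every column is a pivot column, so the columns are linearly independent.

yes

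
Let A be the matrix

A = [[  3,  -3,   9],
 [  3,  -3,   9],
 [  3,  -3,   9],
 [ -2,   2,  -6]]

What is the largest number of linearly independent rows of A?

1

Row reduce to echelon form.
R2 ← R2 − R1: [0, 0, 0]
R3 ← R3 − R1: [0, 0, 0]
R4 ← R4 + (2/3)·R1: [0, 0, 0]
Echelon form has 1 nonzero row, so rank(A) = 1.
The rank gives the maximum number of linearly independent rows: 1.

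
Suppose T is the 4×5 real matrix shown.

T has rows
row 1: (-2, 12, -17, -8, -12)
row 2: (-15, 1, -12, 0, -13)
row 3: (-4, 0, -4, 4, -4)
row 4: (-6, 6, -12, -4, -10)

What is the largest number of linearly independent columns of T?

3

Row reduce to echelon form.
R2 ← R2 − (15/2)·R1: [0, -89, 231/2, 60, 77]
R3 ← R3 − (2)·R1: [0, -24, 30, 20, 20]
R4 ← R4 − (3)·R1: [0, -30, 39, 20, 26]
R3 ← R3 − (24/89)·R2: [0, 0, -102/89, 340/89, -68/89]
R4 ← R4 − (30/89)·R2: [0, 0, 6/89, -20/89, 4/89]
R4 ← R4 + (1/17)·R3: [0, 0, 0, 0, 0]
Echelon form has 3 nonzero rows, so rank(T) = 3.
The rank gives the maximum number of linearly independent columns: 3.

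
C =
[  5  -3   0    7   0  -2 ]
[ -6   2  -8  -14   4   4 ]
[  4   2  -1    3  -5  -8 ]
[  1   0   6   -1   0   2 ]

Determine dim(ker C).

Row reduce to echelon form.
R2 ← R2 + (6/5)·R1: [0, -8/5, -8, -28/5, 4, 8/5]
R3 ← R3 − (4/5)·R1: [0, 22/5, -1, -13/5, -5, -32/5]
R4 ← R4 − (1/5)·R1: [0, 3/5, 6, -12/5, 0, 12/5]
R3 ← R3 + (11/4)·R2: [0, 0, -23, -18, 6, -2]
R4 ← R4 + (3/8)·R2: [0, 0, 3, -9/2, 3/2, 3]
R4 ← R4 + (3/23)·R3: [0, 0, 0, -315/46, 105/46, 63/23]
4 nonzero rows, so rank(C) = 4.
C has 6 columns; by rank–nullity, nullity = 6 − 4 = 2.

2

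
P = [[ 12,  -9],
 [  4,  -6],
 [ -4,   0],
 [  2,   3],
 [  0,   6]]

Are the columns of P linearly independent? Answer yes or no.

Row reduce P to echelon form.
R2 ← R2 − (1/3)·R1: [0, -3]
R3 ← R3 + (1/3)·R1: [0, -3]
R4 ← R4 − (1/6)·R1: [0, 9/2]
R3 ← R3 − R2: [0, 0]
R4 ← R4 + (3/2)·R2: [0, 0]
R5 ← R5 + (2)·R2: [0, 0]
2 pivots among 2 columns.
Every column is a pivot column, so the columns are linearly independent.

yes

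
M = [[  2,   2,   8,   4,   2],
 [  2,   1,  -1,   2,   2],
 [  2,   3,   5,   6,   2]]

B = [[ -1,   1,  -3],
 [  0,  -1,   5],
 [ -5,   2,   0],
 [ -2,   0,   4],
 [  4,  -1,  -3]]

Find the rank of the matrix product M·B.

First compute MB:
[[-42,  14,  14],
 [  7,  -3,   1],
 [-31,   7,  27]]
Now row reduce the product.
R2 ← R2 + (1/6)·R1: [0, -2/3, 10/3]
R3 ← R3 − (31/42)·R1: [0, -10/3, 50/3]
R3 ← R3 − (5)·R2: [0, 0, 0]
2 nonzero rows, so rank(MB) = 2.

2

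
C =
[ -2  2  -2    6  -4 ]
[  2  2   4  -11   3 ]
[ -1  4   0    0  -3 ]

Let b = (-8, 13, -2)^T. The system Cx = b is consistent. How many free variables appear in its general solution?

Row reduce the augmented matrix [C | b].
R2 ← R2 + R1: [0, 4, 2, -5, -1, 5]
R3 ← R3 − (1/2)·R1: [0, 3, 1, -3, -1, 2]
R3 ← R3 − (3/4)·R2: [0, 0, -1/2, 3/4, -1/4, -7/4]
The echelon form has 3 nonzero rows, and every pivot lies in the first 5 columns, so rank(C) = rank([C|b]) = 3.
The system is consistent.
Free variables = (unknowns) − (rank) = 5 − 3 = 2.

2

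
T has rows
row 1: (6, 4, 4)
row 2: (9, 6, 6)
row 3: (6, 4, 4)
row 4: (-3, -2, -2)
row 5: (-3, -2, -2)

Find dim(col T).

Row reduce to echelon form.
R2 ← R2 − (3/2)·R1: [0, 0, 0]
R3 ← R3 − R1: [0, 0, 0]
R4 ← R4 + (1/2)·R1: [0, 0, 0]
R5 ← R5 + (1/2)·R1: [0, 0, 0]
Echelon form has 1 nonzero row, so rank(T) = 1.
The column space has dimension equal to the rank: 1.

1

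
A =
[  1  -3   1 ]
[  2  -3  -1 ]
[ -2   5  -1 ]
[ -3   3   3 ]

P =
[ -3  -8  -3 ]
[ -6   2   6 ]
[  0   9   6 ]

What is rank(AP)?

2

First compute AP:
[[ 15,  -5, -15],
 [ 12, -31, -30],
 [-24,  17,  30],
 [ -9,  57,  45]]
Now row reduce the product.
R2 ← R2 − (4/5)·R1: [0, -27, -18]
R3 ← R3 + (8/5)·R1: [0, 9, 6]
R4 ← R4 + (3/5)·R1: [0, 54, 36]
R3 ← R3 + (1/3)·R2: [0, 0, 0]
R4 ← R4 + (2)·R2: [0, 0, 0]
2 nonzero rows, so rank(AP) = 2.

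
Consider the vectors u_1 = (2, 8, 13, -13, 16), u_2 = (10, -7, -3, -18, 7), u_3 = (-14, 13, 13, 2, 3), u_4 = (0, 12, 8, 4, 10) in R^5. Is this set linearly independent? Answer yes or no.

Form the matrix with these vectors as rows and row reduce.
R2 ← R2 − (5)·R1: [0, -47, -68, 47, -73]
R3 ← R3 + (7)·R1: [0, 69, 104, -89, 115]
R3 ← R3 + (69/47)·R2: [0, 0, 196/47, -20, 368/47]
R4 ← R4 + (12/47)·R2: [0, 0, -440/47, 16, -406/47]
R4 ← R4 + (110/49)·R3: [0, 0, 0, -1416/49, 438/49]
4 nonzero rows, so the 4 vectors span a space of dimension 4.
Since 4 = 4, the vectors are linearly independent.

yes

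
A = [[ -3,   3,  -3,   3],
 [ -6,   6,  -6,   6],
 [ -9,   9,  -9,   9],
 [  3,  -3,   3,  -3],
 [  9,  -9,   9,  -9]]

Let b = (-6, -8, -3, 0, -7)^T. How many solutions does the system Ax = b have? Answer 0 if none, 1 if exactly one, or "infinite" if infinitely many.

0

Row reduce the augmented matrix [A | b].
R2 ← R2 − (2)·R1: [0, 0, 0, 0, 4]
R3 ← R3 − (3)·R1: [0, 0, 0, 0, 15]
R4 ← R4 + R1: [0, 0, 0, 0, -6]
R5 ← R5 + (3)·R1: [0, 0, 0, 0, -25]
R3 ← R3 − (15/4)·R2: [0, 0, 0, 0, 0]
R4 ← R4 + (3/2)·R2: [0, 0, 0, 0, 0]
R5 ← R5 + (25/4)·R2: [0, 0, 0, 0, 0]
The echelon form has 2 nonzero rows; the last pivot sits in the augmented column, so rank(A) = 1 but rank([A|b]) = 2.
Since the ranks differ, the system is inconsistent.
It has no solutions.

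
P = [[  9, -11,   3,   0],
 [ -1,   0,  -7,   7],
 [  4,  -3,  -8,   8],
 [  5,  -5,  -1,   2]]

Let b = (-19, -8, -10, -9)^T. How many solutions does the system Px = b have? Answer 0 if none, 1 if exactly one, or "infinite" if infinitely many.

Row reduce the augmented matrix [P | b].
R2 ← R2 + (1/9)·R1: [0, -11/9, -20/3, 7, -91/9]
R3 ← R3 − (4/9)·R1: [0, 17/9, -28/3, 8, -14/9]
R4 ← R4 − (5/9)·R1: [0, 10/9, -8/3, 2, 14/9]
R3 ← R3 + (17/11)·R2: [0, 0, -216/11, 207/11, -189/11]
R4 ← R4 + (10/11)·R2: [0, 0, -96/11, 92/11, -84/11]
R4 ← R4 − (4/9)·R3: [0, 0, 0, 0, 0]
The echelon form has 3 nonzero rows, and every pivot lies in the first 4 columns, so rank(P) = rank([P|b]) = 3.
The system is consistent.
rank = 3 < 4 unknowns, so there are infinitely many solutions.

infinite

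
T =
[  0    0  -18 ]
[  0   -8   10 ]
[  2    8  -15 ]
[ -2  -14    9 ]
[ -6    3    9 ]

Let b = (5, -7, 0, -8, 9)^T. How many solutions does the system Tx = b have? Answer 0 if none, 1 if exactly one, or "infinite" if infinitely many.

0

Row reduce the augmented matrix [T | b].
Swap R1 ↔ R3
R4 ← R4 + R1: [0, -6, -6, -8]
R5 ← R5 + (3)·R1: [0, 27, -36, 9]
R4 ← R4 − (3/4)·R2: [0, 0, -27/2, -11/4]
R5 ← R5 + (27/8)·R2: [0, 0, -9/4, -117/8]
R4 ← R4 − (3/4)·R3: [0, 0, 0, -13/2]
R5 ← R5 − (1/8)·R3: [0, 0, 0, -61/4]
R5 ← R5 − (61/26)·R4: [0, 0, 0, 0]
The echelon form has 4 nonzero rows; the last pivot sits in the augmented column, so rank(T) = 3 but rank([T|b]) = 4.
Since the ranks differ, the system is inconsistent.
It has no solutions.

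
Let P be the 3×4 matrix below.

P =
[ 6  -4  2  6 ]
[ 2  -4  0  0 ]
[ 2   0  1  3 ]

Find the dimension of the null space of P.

Row reduce to echelon form.
R2 ← R2 − (1/3)·R1: [0, -8/3, -2/3, -2]
R3 ← R3 − (1/3)·R1: [0, 4/3, 1/3, 1]
R3 ← R3 + (1/2)·R2: [0, 0, 0, 0]
2 nonzero rows, so rank(P) = 2.
P has 4 columns; by rank–nullity, nullity = 4 − 2 = 2.

2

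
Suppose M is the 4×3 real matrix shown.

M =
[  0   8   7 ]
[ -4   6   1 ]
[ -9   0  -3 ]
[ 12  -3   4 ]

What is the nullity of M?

0

Row reduce to echelon form.
Swap R1 ↔ R2
R3 ← R3 − (9/4)·R1: [0, -27/2, -21/4]
R4 ← R4 + (3)·R1: [0, 15, 7]
R3 ← R3 + (27/16)·R2: [0, 0, 105/16]
R4 ← R4 − (15/8)·R2: [0, 0, -49/8]
R4 ← R4 + (14/15)·R3: [0, 0, 0]
3 nonzero rows, so rank(M) = 3.
M has 3 columns; by rank–nullity, nullity = 3 − 3 = 0.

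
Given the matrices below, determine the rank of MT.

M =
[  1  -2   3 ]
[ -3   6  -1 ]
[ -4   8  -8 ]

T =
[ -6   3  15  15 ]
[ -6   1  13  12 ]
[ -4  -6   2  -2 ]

2

First compute MT:
[[ -6, -17,  -5, -15],
 [-14,   3,  31,  29],
 [  8,  44,  28,  52]]
Now row reduce the product.
R2 ← R2 − (7/3)·R1: [0, 128/3, 128/3, 64]
R3 ← R3 + (4/3)·R1: [0, 64/3, 64/3, 32]
R3 ← R3 − (1/2)·R2: [0, 0, 0, 0]
2 nonzero rows, so rank(MT) = 2.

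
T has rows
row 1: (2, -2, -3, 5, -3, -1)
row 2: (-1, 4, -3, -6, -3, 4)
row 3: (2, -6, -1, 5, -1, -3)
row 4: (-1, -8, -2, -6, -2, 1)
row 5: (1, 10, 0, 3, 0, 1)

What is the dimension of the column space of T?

Row reduce to echelon form.
R2 ← R2 + (1/2)·R1: [0, 3, -9/2, -7/2, -9/2, 7/2]
R3 ← R3 − R1: [0, -4, 2, 0, 2, -2]
R4 ← R4 + (1/2)·R1: [0, -9, -7/2, -7/2, -7/2, 1/2]
R5 ← R5 − (1/2)·R1: [0, 11, 3/2, 1/2, 3/2, 3/2]
R3 ← R3 + (4/3)·R2: [0, 0, -4, -14/3, -4, 8/3]
R4 ← R4 + (3)·R2: [0, 0, -17, -14, -17, 11]
R5 ← R5 − (11/3)·R2: [0, 0, 18, 40/3, 18, -34/3]
R4 ← R4 − (17/4)·R3: [0, 0, 0, 35/6, 0, -1/3]
R5 ← R5 + (9/2)·R3: [0, 0, 0, -23/3, 0, 2/3]
R5 ← R5 + (46/35)·R4: [0, 0, 0, 0, 0, 8/35]
Echelon form has 5 nonzero rows, so rank(T) = 5.
The column space has dimension equal to the rank: 5.

5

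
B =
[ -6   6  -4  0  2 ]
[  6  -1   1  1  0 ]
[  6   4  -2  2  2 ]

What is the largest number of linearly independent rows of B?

2

Row reduce to echelon form.
R2 ← R2 + R1: [0, 5, -3, 1, 2]
R3 ← R3 + R1: [0, 10, -6, 2, 4]
R3 ← R3 − (2)·R2: [0, 0, 0, 0, 0]
Echelon form has 2 nonzero rows, so rank(B) = 2.
The rank gives the maximum number of linearly independent rows: 2.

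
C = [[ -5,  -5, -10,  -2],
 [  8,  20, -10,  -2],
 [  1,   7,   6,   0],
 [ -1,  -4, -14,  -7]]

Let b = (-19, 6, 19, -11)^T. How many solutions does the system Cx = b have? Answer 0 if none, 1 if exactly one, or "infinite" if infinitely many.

Row reduce the augmented matrix [C | b].
R2 ← R2 + (8/5)·R1: [0, 12, -26, -26/5, -122/5]
R3 ← R3 + (1/5)·R1: [0, 6, 4, -2/5, 76/5]
R4 ← R4 − (1/5)·R1: [0, -3, -12, -33/5, -36/5]
R3 ← R3 − (1/2)·R2: [0, 0, 17, 11/5, 137/5]
R4 ← R4 + (1/4)·R2: [0, 0, -37/2, -79/10, -133/10]
R4 ← R4 + (37/34)·R3: [0, 0, 0, -468/85, 1404/85]
The echelon form has 4 nonzero rows, and every pivot lies in the first 4 columns, so rank(C) = rank([C|b]) = 4.
The system is consistent.
rank = 4 = number of unknowns, so the solution is unique.

1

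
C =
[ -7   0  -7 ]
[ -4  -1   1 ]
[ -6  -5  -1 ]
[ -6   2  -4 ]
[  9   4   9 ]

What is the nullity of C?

Row reduce to echelon form.
R2 ← R2 − (4/7)·R1: [0, -1, 5]
R3 ← R3 − (6/7)·R1: [0, -5, 5]
R4 ← R4 − (6/7)·R1: [0, 2, 2]
R5 ← R5 + (9/7)·R1: [0, 4, 0]
R3 ← R3 − (5)·R2: [0, 0, -20]
R4 ← R4 + (2)·R2: [0, 0, 12]
R5 ← R5 + (4)·R2: [0, 0, 20]
R4 ← R4 + (3/5)·R3: [0, 0, 0]
R5 ← R5 + R3: [0, 0, 0]
3 nonzero rows, so rank(C) = 3.
C has 3 columns; by rank–nullity, nullity = 3 − 3 = 0.

0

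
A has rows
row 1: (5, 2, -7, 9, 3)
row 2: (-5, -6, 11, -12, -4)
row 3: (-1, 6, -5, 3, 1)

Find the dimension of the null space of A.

Row reduce to echelon form.
R2 ← R2 + R1: [0, -4, 4, -3, -1]
R3 ← R3 + (1/5)·R1: [0, 32/5, -32/5, 24/5, 8/5]
R3 ← R3 + (8/5)·R2: [0, 0, 0, 0, 0]
2 nonzero rows, so rank(A) = 2.
A has 5 columns; by rank–nullity, nullity = 5 − 2 = 3.

3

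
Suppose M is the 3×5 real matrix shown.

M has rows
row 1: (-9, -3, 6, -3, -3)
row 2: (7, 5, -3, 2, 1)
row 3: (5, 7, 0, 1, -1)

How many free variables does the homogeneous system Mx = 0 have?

Row reduce to echelon form.
R2 ← R2 + (7/9)·R1: [0, 8/3, 5/3, -1/3, -4/3]
R3 ← R3 + (5/9)·R1: [0, 16/3, 10/3, -2/3, -8/3]
R3 ← R3 − (2)·R2: [0, 0, 0, 0, 0]
2 nonzero rows, so rank(M) = 2.
M has 5 columns; by rank–nullity, nullity = 5 − 2 = 3.

3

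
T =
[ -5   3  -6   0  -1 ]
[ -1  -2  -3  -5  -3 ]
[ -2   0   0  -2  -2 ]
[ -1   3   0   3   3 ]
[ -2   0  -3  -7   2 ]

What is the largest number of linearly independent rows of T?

Row reduce to echelon form.
R2 ← R2 − (1/5)·R1: [0, -13/5, -9/5, -5, -14/5]
R3 ← R3 − (2/5)·R1: [0, -6/5, 12/5, -2, -8/5]
R4 ← R4 − (1/5)·R1: [0, 12/5, 6/5, 3, 16/5]
R5 ← R5 − (2/5)·R1: [0, -6/5, -3/5, -7, 12/5]
R3 ← R3 − (6/13)·R2: [0, 0, 42/13, 4/13, -4/13]
R4 ← R4 + (12/13)·R2: [0, 0, -6/13, -21/13, 8/13]
R5 ← R5 − (6/13)·R2: [0, 0, 3/13, -61/13, 48/13]
R4 ← R4 + (1/7)·R3: [0, 0, 0, -11/7, 4/7]
R5 ← R5 − (1/14)·R3: [0, 0, 0, -33/7, 26/7]
R5 ← R5 − (3)·R4: [0, 0, 0, 0, 2]
Echelon form has 5 nonzero rows, so rank(T) = 5.
The rank gives the maximum number of linearly independent rows: 5.

5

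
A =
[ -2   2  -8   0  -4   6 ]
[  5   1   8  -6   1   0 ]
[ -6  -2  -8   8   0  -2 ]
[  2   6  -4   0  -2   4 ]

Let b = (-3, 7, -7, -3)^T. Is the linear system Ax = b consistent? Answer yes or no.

no

Row reduce the augmented matrix [A | b].
R2 ← R2 + (5/2)·R1: [0, 6, -12, -6, -9, 15, -1/2]
R3 ← R3 − (3)·R1: [0, -8, 16, 8, 12, -20, 2]
R4 ← R4 + R1: [0, 8, -12, 0, -6, 10, -6]
R3 ← R3 + (4/3)·R2: [0, 0, 0, 0, 0, 0, 4/3]
R4 ← R4 − (4/3)·R2: [0, 0, 4, 8, 6, -10, -16/3]
Swap R3 ↔ R4
The echelon form has 4 nonzero rows; the last pivot sits in the augmented column, so rank(A) = 3 but rank([A|b]) = 4.
Since the ranks differ, the system is inconsistent.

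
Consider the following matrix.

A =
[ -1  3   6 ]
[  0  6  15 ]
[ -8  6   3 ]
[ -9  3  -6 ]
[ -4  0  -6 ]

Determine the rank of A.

2

Row reduce to echelon form.
R3 ← R3 − (8)·R1: [0, -18, -45]
R4 ← R4 − (9)·R1: [0, -24, -60]
R5 ← R5 − (4)·R1: [0, -12, -30]
R3 ← R3 + (3)·R2: [0, 0, 0]
R4 ← R4 + (4)·R2: [0, 0, 0]
R5 ← R5 + (2)·R2: [0, 0, 0]
Echelon form has 2 nonzero rows, so rank(A) = 2.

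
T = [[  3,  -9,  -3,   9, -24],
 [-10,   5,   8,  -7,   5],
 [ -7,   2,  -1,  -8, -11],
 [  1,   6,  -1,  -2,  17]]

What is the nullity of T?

1

Row reduce to echelon form.
R2 ← R2 + (10/3)·R1: [0, -25, -2, 23, -75]
R3 ← R3 + (7/3)·R1: [0, -19, -8, 13, -67]
R4 ← R4 − (1/3)·R1: [0, 9, 0, -5, 25]
R3 ← R3 − (19/25)·R2: [0, 0, -162/25, -112/25, -10]
R4 ← R4 + (9/25)·R2: [0, 0, -18/25, 82/25, -2]
R4 ← R4 − (1/9)·R3: [0, 0, 0, 34/9, -8/9]
4 nonzero rows, so rank(T) = 4.
T has 5 columns; by rank–nullity, nullity = 5 − 4 = 1.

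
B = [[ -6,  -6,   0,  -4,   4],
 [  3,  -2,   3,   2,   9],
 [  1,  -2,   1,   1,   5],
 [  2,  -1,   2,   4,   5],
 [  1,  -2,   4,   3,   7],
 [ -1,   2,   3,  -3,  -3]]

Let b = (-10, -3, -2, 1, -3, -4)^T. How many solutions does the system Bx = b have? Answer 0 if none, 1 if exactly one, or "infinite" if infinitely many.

Row reduce the augmented matrix [B | b].
R2 ← R2 + (1/2)·R1: [0, -5, 3, 0, 11, -8]
R3 ← R3 + (1/6)·R1: [0, -3, 1, 1/3, 17/3, -11/3]
R4 ← R4 + (1/3)·R1: [0, -3, 2, 8/3, 19/3, -7/3]
R5 ← R5 + (1/6)·R1: [0, -3, 4, 7/3, 23/3, -14/3]
R6 ← R6 − (1/6)·R1: [0, 3, 3, -7/3, -11/3, -7/3]
R3 ← R3 − (3/5)·R2: [0, 0, -4/5, 1/3, -14/15, 17/15]
R4 ← R4 − (3/5)·R2: [0, 0, 1/5, 8/3, -4/15, 37/15]
R5 ← R5 − (3/5)·R2: [0, 0, 11/5, 7/3, 16/15, 2/15]
R6 ← R6 + (3/5)·R2: [0, 0, 24/5, -7/3, 44/15, -107/15]
R4 ← R4 + (1/4)·R3: [0, 0, 0, 11/4, -1/2, 11/4]
R5 ← R5 + (11/4)·R3: [0, 0, 0, 13/4, -3/2, 13/4]
R6 ← R6 + (6)·R3: [0, 0, 0, -1/3, -8/3, -1/3]
R5 ← R5 − (13/11)·R4: [0, 0, 0, 0, -10/11, 0]
R6 ← R6 + (4/33)·R4: [0, 0, 0, 0, -30/11, 0]
R6 ← R6 − (3)·R5: [0, 0, 0, 0, 0, 0]
The echelon form has 5 nonzero rows, and every pivot lies in the first 5 columns, so rank(B) = rank([B|b]) = 5.
The system is consistent.
rank = 5 = number of unknowns, so the solution is unique.

1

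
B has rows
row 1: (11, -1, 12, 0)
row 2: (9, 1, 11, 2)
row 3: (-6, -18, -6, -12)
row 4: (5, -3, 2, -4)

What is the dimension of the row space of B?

3

Row reduce to echelon form.
R2 ← R2 − (9/11)·R1: [0, 20/11, 13/11, 2]
R3 ← R3 + (6/11)·R1: [0, -204/11, 6/11, -12]
R4 ← R4 − (5/11)·R1: [0, -28/11, -38/11, -4]
R3 ← R3 + (51/5)·R2: [0, 0, 63/5, 42/5]
R4 ← R4 + (7/5)·R2: [0, 0, -9/5, -6/5]
R4 ← R4 + (1/7)·R3: [0, 0, 0, 0]
Echelon form has 3 nonzero rows, so rank(B) = 3.
The row space has dimension equal to the rank: 3.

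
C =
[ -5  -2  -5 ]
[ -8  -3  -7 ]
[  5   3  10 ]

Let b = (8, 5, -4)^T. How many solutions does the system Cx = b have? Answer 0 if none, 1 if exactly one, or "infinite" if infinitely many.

Row reduce the augmented matrix [C | b].
R2 ← R2 − (8/5)·R1: [0, 1/5, 1, -39/5]
R3 ← R3 + R1: [0, 1, 5, 4]
R3 ← R3 − (5)·R2: [0, 0, 0, 43]
The echelon form has 3 nonzero rows; the last pivot sits in the augmented column, so rank(C) = 2 but rank([C|b]) = 3.
Since the ranks differ, the system is inconsistent.
It has no solutions.

0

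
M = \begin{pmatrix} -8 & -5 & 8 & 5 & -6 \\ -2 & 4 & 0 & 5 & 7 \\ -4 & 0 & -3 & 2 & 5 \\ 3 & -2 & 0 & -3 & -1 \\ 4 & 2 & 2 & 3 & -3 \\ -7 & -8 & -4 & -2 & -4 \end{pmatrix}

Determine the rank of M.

5

Row reduce to echelon form.
R2 ← R2 − (1/4)·R1: [0, 21/4, -2, 15/4, 17/2]
R3 ← R3 − (1/2)·R1: [0, 5/2, -7, -1/2, 8]
R4 ← R4 + (3/8)·R1: [0, -31/8, 3, -9/8, -13/4]
R5 ← R5 + (1/2)·R1: [0, -1/2, 6, 11/2, -6]
R6 ← R6 − (7/8)·R1: [0, -29/8, -11, -51/8, 5/4]
R3 ← R3 − (10/21)·R2: [0, 0, -127/21, -16/7, 83/21]
R4 ← R4 + (31/42)·R2: [0, 0, 32/21, 23/14, 127/42]
R5 ← R5 + (2/21)·R2: [0, 0, 122/21, 41/7, -109/21]
R6 ← R6 + (29/42)·R2: [0, 0, -260/21, -53/14, 299/42]
R4 ← R4 + (32/127)·R3: [0, 0, 0, 271/254, 1021/254]
R5 ← R5 + (122/127)·R3: [0, 0, 0, 465/127, -177/127]
R6 ← R6 − (260/127)·R3: [0, 0, 0, 227/254, -247/254]
R5 ← R5 − (930/271)·R4: [0, 0, 0, 0, -4116/271]
R6 ← R6 − (227/271)·R4: [0, 0, 0, 0, -1176/271]
R6 ← R6 − (2/7)·R5: [0, 0, 0, 0, 0]
Echelon form has 5 nonzero rows, so rank(M) = 5.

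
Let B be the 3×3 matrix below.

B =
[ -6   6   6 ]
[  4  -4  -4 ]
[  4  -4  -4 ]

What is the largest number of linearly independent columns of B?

Row reduce to echelon form.
R2 ← R2 + (2/3)·R1: [0, 0, 0]
R3 ← R3 + (2/3)·R1: [0, 0, 0]
Echelon form has 1 nonzero row, so rank(B) = 1.
The rank gives the maximum number of linearly independent columns: 1.

1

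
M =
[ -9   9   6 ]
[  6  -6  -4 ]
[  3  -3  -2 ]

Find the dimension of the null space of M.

Row reduce to echelon form.
R2 ← R2 + (2/3)·R1: [0, 0, 0]
R3 ← R3 + (1/3)·R1: [0, 0, 0]
1 nonzero row, so rank(M) = 1.
M has 3 columns; by rank–nullity, nullity = 3 − 1 = 2.

2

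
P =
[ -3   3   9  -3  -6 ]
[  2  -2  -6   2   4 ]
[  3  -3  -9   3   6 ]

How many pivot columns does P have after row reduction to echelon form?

1

Row reduce to echelon form.
R2 ← R2 + (2/3)·R1: [0, 0, 0, 0, 0]
R3 ← R3 + R1: [0, 0, 0, 0, 0]
Echelon form has 1 nonzero row, so rank(P) = 1.
Each nonzero row contributes one pivot column: 1 pivot columns.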